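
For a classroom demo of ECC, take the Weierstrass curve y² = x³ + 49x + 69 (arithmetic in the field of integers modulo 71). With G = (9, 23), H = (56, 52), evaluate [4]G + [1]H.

(19, 64)

First 4G:
Repeated addition: build up to 4G.
2G: tangent at (9, 23): λ = (3·9² + 49)/(2·23) ≡ 8/46. 46⁻¹ ≡ 17 (mod 71), so λ ≡ 8·17 ≡ 65.
  x = λ² - 9 - 9 = 4225 - 18 ≡ 18; y = λ·(9 - 18) - 23 ≡ 31. → (18, 31)
3G: (18, 31) + (9, 23). λ = (23 - 31)/(9 - 18) ≡ 63/62 mod 71. 62⁻¹ ≡ 63 (mod 71), so λ ≡ 64.
  x = λ² - 18 - 9 = 4096 - 27 ≡ 22; y = λ·(18 - 22) - 31 ≡ 68. → (22, 68)
4G: (22, 68) + (9, 23). λ = (23 - 68)/(9 - 22) ≡ 26/58 mod 71. 58⁻¹ ≡ 60 (mod 71) since 58·60 = 3480 ≡ 1, so λ ≡ 69.
  x = λ² - 22 - 9 = 4761 - 31 ≡ 44; y = λ·(22 - 44) - 68 ≡ 47. → (44, 47)
4G = (44, 47).
Finally 4G + H:
(44, 47) + (56, 52). λ = (52 - 47)/(56 - 44) ≡ 5/12 mod 71. 12⁻¹ ≡ 6 (mod 71) since 12·6 = 72 ≡ 1, so λ ≡ 30.
  x = λ² - 44 - 56 = 900 - 100 ≡ 19; y = λ·(44 - 19) - 47 ≡ 64. → (19, 64)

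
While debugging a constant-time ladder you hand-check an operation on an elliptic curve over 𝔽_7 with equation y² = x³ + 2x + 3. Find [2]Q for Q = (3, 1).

(3, 6)

tangent at (3, 1): λ = (3·3² + 2)/(2·1) ≡ 1/2. 2⁻¹ ≡ 4 (mod 7), so λ ≡ 1·4 ≡ 4.
  x = λ² - 3 - 3 = 16 - 6 ≡ 3; y = λ·(3 - 3) - 1 ≡ 6. → (3, 6)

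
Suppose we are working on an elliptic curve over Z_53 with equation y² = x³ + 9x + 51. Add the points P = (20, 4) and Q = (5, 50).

(44, 6)

(20, 4) + (5, 50). λ = (50 - 4)/(5 - 20) ≡ 46/38 mod 53. 38⁻¹ ≡ 7 (mod 53) since 38·7 = 266 ≡ 1, so λ ≡ 4.
  x = λ² - 20 - 5 = 16 - 25 ≡ 44; y = λ·(20 - 44) - 4 ≡ 6. → (44, 6)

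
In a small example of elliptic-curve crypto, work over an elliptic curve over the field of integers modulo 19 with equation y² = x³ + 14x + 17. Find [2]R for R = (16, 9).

(15, 7)

tangent at (16, 9): λ = (3·16² + 14)/(2·9) ≡ 3/18. 18⁻¹ ≡ 18 (mod 19), so λ ≡ 3·18 ≡ 16.
  x = λ² - 16 - 16 = 256 - 32 ≡ 15; y = λ·(16 - 15) - 9 ≡ 7. → (15, 7)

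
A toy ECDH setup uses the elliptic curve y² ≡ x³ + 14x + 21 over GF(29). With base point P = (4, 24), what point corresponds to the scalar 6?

(8, 23)

Double-and-add on 6 = (110)₂. Start with P = (4, 24) for the leading 1-bit.
double: tangent at (4, 24): λ = (3·4² + 14)/(2·24) ≡ 4/19. 19⁻¹ ≡ 26 (mod 29) since 19·26 = 494 ≡ 1, so λ ≡ 4·26 ≡ 17.
  x = λ² - 4 - 4 = 289 - 8 ≡ 20; y = λ·(4 - 20) - 24 ≡ 23. → (20, 23)
add P: (20, 23) + (4, 24). λ = (24 - 23)/(4 - 20) ≡ 1/13 mod 29. 13⁻¹ ≡ 9 (mod 29), so λ ≡ 9.
  x = λ² - 20 - 4 = 81 - 24 ≡ 28; y = λ·(20 - 28) - 23 ≡ 21. → (28, 21)
double: tangent at (28, 21): λ = (3·28² + 14)/(2·21) ≡ 17/13. 13⁻¹ ≡ 9 (mod 29) since 13·9 = 117 ≡ 1, so λ ≡ 17·9 ≡ 8.
  x = λ² - 28 - 28 = 64 - 56 ≡ 8; y = λ·(28 - 8) - 21 ≡ 23. → (8, 23)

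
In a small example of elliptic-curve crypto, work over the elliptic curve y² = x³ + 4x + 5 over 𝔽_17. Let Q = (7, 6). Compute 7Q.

Repeated addition: build up to 7Q.
2Q: tangent at (7, 6): λ = (3·7² + 4)/(2·6) ≡ 15/12. 12⁻¹ ≡ 10 (mod 17), so λ ≡ 15·10 ≡ 14.
  x = λ² - 7 - 7 = 196 - 14 ≡ 12; y = λ·(7 - 12) - 6 ≡ 9. → (12, 9)
3Q: (12, 9) + (7, 6). λ = (6 - 9)/(7 - 12) ≡ 14/12 mod 17. 12⁻¹ ≡ 10 (mod 17), so λ ≡ 4.
  x = λ² - 12 - 7 = 16 - 19 ≡ 14; y = λ·(12 - 14) - 9 ≡ 0. → (14, 0)
4Q: (14, 0) + (7, 6). λ = (6 - 0)/(7 - 14) ≡ 6/10 mod 17. 10⁻¹ ≡ 12 (mod 17), so λ ≡ 4.
  x = λ² - 14 - 7 = 16 - 21 ≡ 12; y = λ·(14 - 12) - 0 ≡ 8. → (12, 8)
5Q: (12, 8) + (7, 6). λ = (6 - 8)/(7 - 12) ≡ 15/12 mod 17. 12⁻¹ ≡ 10 (mod 17) since 12·10 = 120 ≡ 1, so λ ≡ 14.
  x = λ² - 12 - 7 = 196 - 19 ≡ 7; y = λ·(12 - 7) - 8 ≡ 11. → (7, 11)
6Q: (7, 11) + (7, 6): same x and y₁ ≡ -y₂, so the sum is ∞.
7Q: ∞ + (7, 6) = (7, 6) (identity).

(7, 6)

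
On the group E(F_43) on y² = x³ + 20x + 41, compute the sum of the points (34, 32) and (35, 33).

(18, 27)

(34, 32) + (35, 33). λ = (33 - 32)/(35 - 34) ≡ 1/1 mod 43. 1⁻¹ ≡ 1 (mod 43) since 1·1 = 1 ≡ 1, so λ ≡ 1.
  x = λ² - 34 - 35 = 1 - 69 ≡ 18; y = λ·(34 - 18) - 32 ≡ 27. → (18, 27)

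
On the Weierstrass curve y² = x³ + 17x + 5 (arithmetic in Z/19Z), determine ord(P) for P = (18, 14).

4

2P: tangent at (18, 14): λ = (3·18² + 17)/(2·14) ≡ 1/9. 9⁻¹ ≡ 17 (mod 19) since 9·17 = 153 ≡ 1, so λ ≡ 1·17 ≡ 17.
  x = λ² - 18 - 18 = 289 - 36 ≡ 6; y = λ·(18 - 6) - 14 ≡ 0. → (6, 0)
3P: (6, 0) + (18, 14). λ = (14 - 0)/(18 - 6) ≡ 14/12 mod 19. 12⁻¹ ≡ 8 (mod 19), so λ ≡ 17.
  x = λ² - 6 - 18 = 289 - 24 ≡ 18; y = λ·(6 - 18) - 0 ≡ 5. → (18, 5)
4P: (18, 5) + (18, 14): same x and y₁ ≡ -y₂, so the sum is O.
4P = O, so the order is 4.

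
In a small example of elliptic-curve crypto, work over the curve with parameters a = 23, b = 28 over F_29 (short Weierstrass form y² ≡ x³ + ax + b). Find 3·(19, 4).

(13, 1)

Write P = (19, 4).
Repeated addition: build up to 3P.
2P: tangent at (19, 4): λ = (3·19² + 23)/(2·4) ≡ 4/8. 8⁻¹ ≡ 11 (mod 29) since 8·11 = 88 ≡ 1, so λ ≡ 4·11 ≡ 15.
  x = λ² - 19 - 19 = 225 - 38 ≡ 13; y = λ·(19 - 13) - 4 ≡ 28. → (13, 28)
3P: (13, 28) + (19, 4). λ = (4 - 28)/(19 - 13) ≡ 5/6 mod 29. 6⁻¹ ≡ 5 (mod 29) since 6·5 = 30 ≡ 1, so λ ≡ 25.
  x = λ² - 13 - 19 = 625 - 32 ≡ 13; y = λ·(13 - 13) - 28 ≡ 1. → (13, 1)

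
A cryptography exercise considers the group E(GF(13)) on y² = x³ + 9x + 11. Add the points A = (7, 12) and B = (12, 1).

(3, 0)

(7, 12) + (12, 1). λ = (1 - 12)/(12 - 7) ≡ 2/5 mod 13. 5⁻¹ ≡ 8 (mod 13), so λ ≡ 3.
  x = λ² - 7 - 12 = 9 - 19 ≡ 3; y = λ·(7 - 3) - 12 ≡ 0. → (3, 0)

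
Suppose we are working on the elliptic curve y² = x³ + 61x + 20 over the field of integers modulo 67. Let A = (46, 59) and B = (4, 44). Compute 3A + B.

(15, 42)

First 3A:
Repeated addition: build up to 3A.
2A: tangent at (46, 59): λ = (3·46² + 61)/(2·59) ≡ 44/51. 51⁻¹ ≡ 46 (mod 67) since 51·46 = 2346 ≡ 1, so λ ≡ 44·46 ≡ 14.
  x = λ² - 46 - 46 = 196 - 92 ≡ 37; y = λ·(46 - 37) - 59 ≡ 0. → (37, 0)
3A: (37, 0) + (46, 59). λ = (59 - 0)/(46 - 37) ≡ 59/9 mod 67. 9⁻¹ ≡ 15 (mod 67), so λ ≡ 14.
  x = λ² - 37 - 46 = 196 - 83 ≡ 46; y = λ·(37 - 46) - 0 ≡ 8. → (46, 8)
3A = (46, 8).
Finally 3A + B:
(46, 8) + (4, 44). λ = (44 - 8)/(4 - 46) ≡ 36/25 mod 67. 25⁻¹ ≡ 59 (mod 67), so λ ≡ 47.
  x = λ² - 46 - 4 = 2209 - 50 ≡ 15; y = λ·(46 - 15) - 8 ≡ 42. → (15, 42)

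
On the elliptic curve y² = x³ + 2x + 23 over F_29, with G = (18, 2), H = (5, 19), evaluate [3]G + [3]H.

First 3G:
Repeated addition: build up to 3G.
2G: tangent at (18, 2): λ = (3·18² + 2)/(2·2) ≡ 17/4. 4⁻¹ ≡ 22 (mod 29), so λ ≡ 17·22 ≡ 26.
  x = λ² - 18 - 18 = 676 - 36 ≡ 2; y = λ·(18 - 2) - 2 ≡ 8. → (2, 8)
3G: (2, 8) + (18, 2). λ = (2 - 8)/(18 - 2) ≡ 23/16 mod 29. 16⁻¹ ≡ 20 (mod 29) since 16·20 = 320 ≡ 1, so λ ≡ 25.
  x = λ² - 2 - 18 = 625 - 20 ≡ 25; y = λ·(2 - 25) - 8 ≡ 26. → (25, 26)
3G = (25, 26).
Next 3H:
Repeated addition: build up to 3H.
2H: tangent at (5, 19): λ = (3·5² + 2)/(2·19) ≡ 19/9. 9⁻¹ ≡ 13 (mod 29), so λ ≡ 19·13 ≡ 15.
  x = λ² - 5 - 5 = 225 - 10 ≡ 12; y = λ·(5 - 12) - 19 ≡ 21. → (12, 21)
3H: (12, 21) + (5, 19). λ = (19 - 21)/(5 - 12) ≡ 27/22 mod 29. 22⁻¹ ≡ 4 (mod 29), so λ ≡ 21.
  x = λ² - 12 - 5 = 441 - 17 ≡ 18; y = λ·(12 - 18) - 21 ≡ 27. → (18, 27)
3H = (18, 27).
Finally 3G + 3H:
(25, 26) + (18, 27). λ = (27 - 26)/(18 - 25) ≡ 1/22 mod 29. 22⁻¹ ≡ 4 (mod 29) since 22·4 = 88 ≡ 1, so λ ≡ 4.
  x = λ² - 25 - 18 = 16 - 43 ≡ 2; y = λ·(25 - 2) - 26 ≡ 8. → (2, 8)

(2, 8)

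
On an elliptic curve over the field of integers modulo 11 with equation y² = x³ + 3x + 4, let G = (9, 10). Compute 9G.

Repeated addition: build up to 9G.
2G: tangent at (9, 10): λ = (3·9² + 3)/(2·10) ≡ 4/9. 9⁻¹ ≡ 5 (mod 11), so λ ≡ 4·5 ≡ 9.
  x = λ² - 9 - 9 = 81 - 18 ≡ 8; y = λ·(9 - 8) - 10 ≡ 10. → (8, 10)
3G: (8, 10) + (9, 10). λ = (10 - 10)/(9 - 8) ≡ 0/1 mod 11. 1⁻¹ ≡ 1 (mod 11) since 1·1 = 1 ≡ 1, so λ ≡ 0.
  x = λ² - 8 - 9 = 0 - 17 ≡ 5; y = λ·(8 - 5) - 10 ≡ 1. → (5, 1)
4G: (5, 1) + (9, 10). λ = (10 - 1)/(9 - 5) ≡ 9/4 mod 11. 4⁻¹ ≡ 3 (mod 11) since 4·3 = 12 ≡ 1, so λ ≡ 5.
  x = λ² - 5 - 9 = 25 - 14 ≡ 0; y = λ·(5 - 0) - 1 ≡ 2. → (0, 2)
5G: (0, 2) + (9, 10). λ = (10 - 2)/(9 - 0) ≡ 8/9 mod 11. 9⁻¹ ≡ 5 (mod 11), so λ ≡ 7.
  x = λ² - 0 - 9 = 49 - 9 ≡ 7; y = λ·(0 - 7) - 2 ≡ 4. → (7, 4)
6G: (7, 4) + (9, 10). λ = (10 - 4)/(9 - 7) ≡ 6/2 mod 11. 2⁻¹ ≡ 6 (mod 11) since 2·6 = 12 ≡ 1, so λ ≡ 3.
  x = λ² - 7 - 9 = 9 - 16 ≡ 4; y = λ·(7 - 4) - 4 ≡ 5. → (4, 5)
7G: (4, 5) + (9, 10). λ = (10 - 5)/(9 - 4) ≡ 5/5 mod 11. 5⁻¹ ≡ 9 (mod 11) since 5·9 = 45 ≡ 1, so λ ≡ 1.
  x = λ² - 4 - 9 = 1 - 13 ≡ 10; y = λ·(4 - 10) - 5 ≡ 0. → (10, 0)
8G: (10, 0) + (9, 10). λ = (10 - 0)/(9 - 10) ≡ 10/10 mod 11. 10⁻¹ ≡ 10 (mod 11) since 10·10 = 100 ≡ 1, so λ ≡ 1.
  x = λ² - 10 - 9 = 1 - 19 ≡ 4; y = λ·(10 - 4) - 0 ≡ 6. → (4, 6)
9G: (4, 6) + (9, 10). λ = (10 - 6)/(9 - 4) ≡ 4/5 mod 11. 5⁻¹ ≡ 9 (mod 11), so λ ≡ 3.
  x = λ² - 4 - 9 = 9 - 13 ≡ 7; y = λ·(4 - 7) - 6 ≡ 7. → (7, 7)

(7, 7)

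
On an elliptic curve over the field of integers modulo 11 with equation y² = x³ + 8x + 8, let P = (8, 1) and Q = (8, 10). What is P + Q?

The two points share x = 8 and their y-coordinates satisfy 1 + 10 ≡ 0 (mod 11), so they are inverses. Their sum is the point at infinity.

O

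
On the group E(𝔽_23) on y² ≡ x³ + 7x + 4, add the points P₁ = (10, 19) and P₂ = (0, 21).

(10, 19) + (0, 21). λ = (21 - 19)/(0 - 10) ≡ 2/13 mod 23. 13⁻¹ ≡ 16 (mod 23), so λ ≡ 9.
  x = λ² - 10 - 0 = 81 - 10 ≡ 2; y = λ·(10 - 2) - 19 ≡ 7. → (2, 7)

(2, 7)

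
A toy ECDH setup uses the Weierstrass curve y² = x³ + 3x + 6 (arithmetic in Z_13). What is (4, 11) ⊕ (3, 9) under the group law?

(10, 3)

(4, 11) + (3, 9). λ = (9 - 11)/(3 - 4) ≡ 11/12 mod 13. 12⁻¹ ≡ 12 (mod 13), so λ ≡ 2.
  x = λ² - 4 - 3 = 4 - 7 ≡ 10; y = λ·(4 - 10) - 11 ≡ 3. → (10, 3)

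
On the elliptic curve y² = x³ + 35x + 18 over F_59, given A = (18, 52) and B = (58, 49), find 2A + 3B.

(18, 52)

First 2A:
Repeated addition: build up to 2A.
2A: tangent at (18, 52): λ = (3·18² + 35)/(2·52) ≡ 4/45. 45⁻¹ ≡ 21 (mod 59), so λ ≡ 4·21 ≡ 25.
  x = λ² - 18 - 18 = 625 - 36 ≡ 58; y = λ·(18 - 58) - 52 ≡ 10. → (58, 10)
2A = (58, 10).
Next 3B:
Repeated addition: build up to 3B.
2B: tangent at (58, 49): λ = (3·58² + 35)/(2·49) ≡ 38/39. 39⁻¹ ≡ 56 (mod 59) since 39·56 = 2184 ≡ 1, so λ ≡ 38·56 ≡ 4.
  x = λ² - 58 - 58 = 16 - 116 ≡ 18; y = λ·(58 - 18) - 49 ≡ 52. → (18, 52)
3B: (18, 52) + (58, 49). λ = (49 - 52)/(58 - 18) ≡ 56/40 mod 59. 40⁻¹ ≡ 31 (mod 59), so λ ≡ 25.
  x = λ² - 18 - 58 = 625 - 76 ≡ 18; y = λ·(18 - 18) - 52 ≡ 7. → (18, 7)
3B = (18, 7).
Finally 2A + 3B:
(58, 10) + (18, 7). λ = (7 - 10)/(18 - 58) ≡ 56/19 mod 59. 19⁻¹ ≡ 28 (mod 59), so λ ≡ 34.
  x = λ² - 58 - 18 = 1156 - 76 ≡ 18; y = λ·(58 - 18) - 10 ≡ 52. → (18, 52)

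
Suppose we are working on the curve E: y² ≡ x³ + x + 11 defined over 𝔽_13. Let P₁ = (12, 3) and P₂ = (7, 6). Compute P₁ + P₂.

(11, 12)

(12, 3) + (7, 6). λ = (6 - 3)/(7 - 12) ≡ 3/8 mod 13. 8⁻¹ ≡ 5 (mod 13) since 8·5 = 40 ≡ 1, so λ ≡ 2.
  x = λ² - 12 - 7 = 4 - 19 ≡ 11; y = λ·(12 - 11) - 3 ≡ 12. → (11, 12)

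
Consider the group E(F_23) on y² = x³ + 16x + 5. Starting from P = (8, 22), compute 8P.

(13, 8)

Double-and-add on 8 = (1000)₂. Start with P = (8, 22) for the leading 1-bit.
double: tangent at (8, 22): λ = (3·8² + 16)/(2·22) ≡ 1/21. 21⁻¹ ≡ 11 (mod 23) since 21·11 = 231 ≡ 1, so λ ≡ 1·11 ≡ 11.
  x = λ² - 8 - 8 = 121 - 16 ≡ 13; y = λ·(8 - 13) - 22 ≡ 15. → (13, 15)
double: tangent at (13, 15): λ = (3·13² + 16)/(2·15) ≡ 17/7. 7⁻¹ ≡ 10 (mod 23), so λ ≡ 17·10 ≡ 9.
  x = λ² - 13 - 13 = 81 - 26 ≡ 9; y = λ·(13 - 9) - 15 ≡ 21. → (9, 21)
double: tangent at (9, 21): λ = (3·9² + 16)/(2·21) ≡ 6/19. 19⁻¹ ≡ 17 (mod 23) since 19·17 = 323 ≡ 1, so λ ≡ 6·17 ≡ 10.
  x = λ² - 9 - 9 = 100 - 18 ≡ 13; y = λ·(9 - 13) - 21 ≡ 8. → (13, 8)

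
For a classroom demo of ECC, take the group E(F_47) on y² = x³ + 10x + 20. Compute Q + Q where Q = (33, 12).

(46, 44)

tangent at (33, 12): λ = (3·33² + 10)/(2·12) ≡ 34/24. 24⁻¹ ≡ 2 (mod 47), so λ ≡ 34·2 ≡ 21.
  x = λ² - 33 - 33 = 441 - 66 ≡ 46; y = λ·(33 - 46) - 12 ≡ 44. → (46, 44)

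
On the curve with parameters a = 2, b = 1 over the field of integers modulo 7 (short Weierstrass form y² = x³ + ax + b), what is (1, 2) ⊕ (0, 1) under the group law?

(1, 2) + (0, 1). λ = (1 - 2)/(0 - 1) ≡ 6/6 mod 7. 6⁻¹ ≡ 6 (mod 7), so λ ≡ 1.
  x = λ² - 1 - 0 = 1 - 1 ≡ 0; y = λ·(1 - 0) - 2 ≡ 6. → (0, 6)

(0, 6)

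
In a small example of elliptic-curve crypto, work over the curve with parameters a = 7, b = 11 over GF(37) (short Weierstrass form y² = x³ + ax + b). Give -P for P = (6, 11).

(6, 26)

-(6, 11) = (6, -11 mod 37) = (6, 26).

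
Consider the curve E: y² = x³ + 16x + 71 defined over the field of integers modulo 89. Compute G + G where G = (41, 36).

tangent at (41, 36): λ = (3·41² + 16)/(2·36) ≡ 75/72. 72⁻¹ ≡ 68 (mod 89), so λ ≡ 75·68 ≡ 27.
  x = λ² - 41 - 41 = 729 - 82 ≡ 24; y = λ·(41 - 24) - 36 ≡ 67. → (24, 67)

(24, 67)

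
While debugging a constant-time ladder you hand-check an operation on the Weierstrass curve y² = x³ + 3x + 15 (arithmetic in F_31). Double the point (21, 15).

(7, 21)

tangent at (21, 15): λ = (3·21² + 3)/(2·15) ≡ 24/30. 30⁻¹ ≡ 30 (mod 31), so λ ≡ 24·30 ≡ 7.
  x = λ² - 21 - 21 = 49 - 42 ≡ 7; y = λ·(21 - 7) - 15 ≡ 21. → (7, 21)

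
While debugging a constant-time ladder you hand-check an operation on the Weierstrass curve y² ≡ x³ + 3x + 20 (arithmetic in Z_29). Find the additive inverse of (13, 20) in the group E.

-(13, 20) = (13, -20 mod 29) = (13, 9).

(13, 9)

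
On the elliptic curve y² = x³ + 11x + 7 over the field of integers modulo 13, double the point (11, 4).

tangent at (11, 4): λ = (3·11² + 11)/(2·4) ≡ 10/8. 8⁻¹ ≡ 5 (mod 13) since 8·5 = 40 ≡ 1, so λ ≡ 10·5 ≡ 11.
  x = λ² - 11 - 11 = 121 - 22 ≡ 8; y = λ·(11 - 8) - 4 ≡ 3. → (8, 3)

(8, 3)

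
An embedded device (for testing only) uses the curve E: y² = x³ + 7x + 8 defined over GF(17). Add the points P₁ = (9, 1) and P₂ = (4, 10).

(12, 1)

(9, 1) + (4, 10). λ = (10 - 1)/(4 - 9) ≡ 9/12 mod 17. 12⁻¹ ≡ 10 (mod 17), so λ ≡ 5.
  x = λ² - 9 - 4 = 25 - 13 ≡ 12; y = λ·(9 - 12) - 1 ≡ 1. → (12, 1)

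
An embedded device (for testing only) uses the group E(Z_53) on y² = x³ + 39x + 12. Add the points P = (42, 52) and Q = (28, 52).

(42, 52) + (28, 52). λ = (52 - 52)/(28 - 42) ≡ 0/39 mod 53. 39⁻¹ ≡ 34 (mod 53), so λ ≡ 0.
  x = λ² - 42 - 28 = 0 - 70 ≡ 36; y = λ·(42 - 36) - 52 ≡ 1. → (36, 1)

(36, 1)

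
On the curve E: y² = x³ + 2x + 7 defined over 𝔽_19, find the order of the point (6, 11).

11

2P: tangent at (6, 11): λ = (3·6² + 2)/(2·11) ≡ 15/3. 3⁻¹ ≡ 13 (mod 19), so λ ≡ 15·13 ≡ 5.
  x = λ² - 6 - 6 = 25 - 12 ≡ 13; y = λ·(6 - 13) - 11 ≡ 11. → (13, 11)
3P: (13, 11) + (6, 11). λ = (11 - 11)/(6 - 13) ≡ 0/12 mod 19. 12⁻¹ ≡ 8 (mod 19), so λ ≡ 0.
  x = λ² - 13 - 6 = 0 - 19 ≡ 0; y = λ·(13 - 0) - 11 ≡ 8. → (0, 8)
4P: (0, 8) + (6, 11). λ = (11 - 8)/(6 - 0) ≡ 3/6 mod 19. 6⁻¹ ≡ 16 (mod 19), so λ ≡ 10.
  x = λ² - 0 - 6 = 100 - 6 ≡ 18; y = λ·(0 - 18) - 8 ≡ 2. → (18, 2)
5P: (18, 2) + (6, 11). λ = (11 - 2)/(6 - 18) ≡ 9/7 mod 19. 7⁻¹ ≡ 11 (mod 19) since 7·11 = 77 ≡ 1, so λ ≡ 4.
  x = λ² - 18 - 6 = 16 - 24 ≡ 11; y = λ·(18 - 11) - 2 ≡ 7. → (11, 7)
6P: (11, 7) + (6, 11). λ = (11 - 7)/(6 - 11) ≡ 4/14 mod 19. 14⁻¹ ≡ 15 (mod 19), so λ ≡ 3.
  x = λ² - 11 - 6 = 9 - 17 ≡ 11; y = λ·(11 - 11) - 7 ≡ 12. → (11, 12)
7P: (11, 12) + (6, 11). λ = (11 - 12)/(6 - 11) ≡ 18/14 mod 19. 14⁻¹ ≡ 15 (mod 19) since 14·15 = 210 ≡ 1, so λ ≡ 4.
  x = λ² - 11 - 6 = 16 - 17 ≡ 18; y = λ·(11 - 18) - 12 ≡ 17. → (18, 17)
8P: (18, 17) + (6, 11). λ = (11 - 17)/(6 - 18) ≡ 13/7 mod 19. 7⁻¹ ≡ 11 (mod 19) since 7·11 = 77 ≡ 1, so λ ≡ 10.
  x = λ² - 18 - 6 = 100 - 24 ≡ 0; y = λ·(18 - 0) - 17 ≡ 11. → (0, 11)
9P: (0, 11) + (6, 11). λ = (11 - 11)/(6 - 0) ≡ 0/6 mod 19. 6⁻¹ ≡ 16 (mod 19), so λ ≡ 0.
  x = λ² - 0 - 6 = 0 - 6 ≡ 13; y = λ·(0 - 13) - 11 ≡ 8. → (13, 8)
10P: (13, 8) + (6, 11). λ = (11 - 8)/(6 - 13) ≡ 3/12 mod 19. 12⁻¹ ≡ 8 (mod 19), so λ ≡ 5.
  x = λ² - 13 - 6 = 25 - 19 ≡ 6; y = λ·(13 - 6) - 8 ≡ 8. → (6, 8)
11P: (6, 8) + (6, 11): same x and y₁ ≡ -y₂, so the sum is 𝒪.
11P = 𝒪, so the order is 11.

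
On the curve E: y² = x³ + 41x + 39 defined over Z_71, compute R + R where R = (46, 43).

tangent at (46, 43): λ = (3·46² + 41)/(2·43) ≡ 70/15. 15⁻¹ ≡ 19 (mod 71), so λ ≡ 70·19 ≡ 52.
  x = λ² - 46 - 46 = 2704 - 92 ≡ 56; y = λ·(46 - 56) - 43 ≡ 5. → (56, 5)

(56, 5)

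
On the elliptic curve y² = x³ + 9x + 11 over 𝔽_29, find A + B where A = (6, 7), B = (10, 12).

(20, 19)

(6, 7) + (10, 12). λ = (12 - 7)/(10 - 6) ≡ 5/4 mod 29. 4⁻¹ ≡ 22 (mod 29) since 4·22 = 88 ≡ 1, so λ ≡ 23.
  x = λ² - 6 - 10 = 529 - 16 ≡ 20; y = λ·(6 - 20) - 7 ≡ 19. → (20, 19)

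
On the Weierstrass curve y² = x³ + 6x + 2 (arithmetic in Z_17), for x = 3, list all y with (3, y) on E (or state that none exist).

8, 9

x³ + 6x + 2 = 47 ≡ 13 (mod 17).
Square roots of 13 mod 17: 8 and 9 (since 8² = 64 ≡ 13).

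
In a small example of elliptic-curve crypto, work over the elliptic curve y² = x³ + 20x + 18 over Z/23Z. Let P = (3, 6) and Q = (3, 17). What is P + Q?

O

The two points share x = 3 and their y-coordinates satisfy 6 + 17 ≡ 0 (mod 23), so they are inverses. Their sum is O.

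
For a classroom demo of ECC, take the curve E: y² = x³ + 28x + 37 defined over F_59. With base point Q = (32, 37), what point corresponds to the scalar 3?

Repeated addition: build up to 3Q.
2Q: tangent at (32, 37): λ = (3·32² + 28)/(2·37) ≡ 32/15. 15⁻¹ ≡ 4 (mod 59), so λ ≡ 32·4 ≡ 10.
  x = λ² - 32 - 32 = 100 - 64 ≡ 36; y = λ·(32 - 36) - 37 ≡ 41. → (36, 41)
3Q: (36, 41) + (32, 37). λ = (37 - 41)/(32 - 36) ≡ 55/55 mod 59. 55⁻¹ ≡ 44 (mod 59), so λ ≡ 1.
  x = λ² - 36 - 32 = 1 - 68 ≡ 51; y = λ·(36 - 51) - 41 ≡ 3. → (51, 3)

(51, 3)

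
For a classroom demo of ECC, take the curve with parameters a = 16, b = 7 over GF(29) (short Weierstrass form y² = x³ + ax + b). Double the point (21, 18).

tangent at (21, 18): λ = (3·21² + 16)/(2·18) ≡ 5/7. 7⁻¹ ≡ 25 (mod 29), so λ ≡ 5·25 ≡ 9.
  x = λ² - 21 - 21 = 81 - 42 ≡ 10; y = λ·(21 - 10) - 18 ≡ 23. → (10, 23)

(10, 23)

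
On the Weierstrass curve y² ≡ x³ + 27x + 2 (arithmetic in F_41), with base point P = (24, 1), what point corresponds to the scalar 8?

(28, 23)

Double-and-add on 8 = (1000)₂. Start with P = (24, 1) for the leading 1-bit.
double: tangent at (24, 1): λ = (3·24² + 27)/(2·1) ≡ 33/2. 2⁻¹ ≡ 21 (mod 41), so λ ≡ 33·21 ≡ 37.
  x = λ² - 24 - 24 = 1369 - 48 ≡ 9; y = λ·(24 - 9) - 1 ≡ 21. → (9, 21)
double: tangent at (9, 21): λ = (3·9² + 27)/(2·21) ≡ 24/1. 1⁻¹ ≡ 1 (mod 41), so λ ≡ 24·1 ≡ 24.
  x = λ² - 9 - 9 = 576 - 18 ≡ 25; y = λ·(9 - 25) - 21 ≡ 5. → (25, 5)
double: tangent at (25, 5): λ = (3·25² + 27)/(2·5) ≡ 16/10. 10⁻¹ ≡ 37 (mod 41) since 10·37 = 370 ≡ 1, so λ ≡ 16·37 ≡ 18.
  x = λ² - 25 - 25 = 324 - 50 ≡ 28; y = λ·(25 - 28) - 5 ≡ 23. → (28, 23)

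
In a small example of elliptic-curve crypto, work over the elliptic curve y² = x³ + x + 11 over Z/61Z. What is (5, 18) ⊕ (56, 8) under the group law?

(5, 18) + (56, 8). λ = (8 - 18)/(56 - 5) ≡ 51/51 mod 61. 51⁻¹ ≡ 6 (mod 61), so λ ≡ 1.
  x = λ² - 5 - 56 = 1 - 61 ≡ 1; y = λ·(5 - 1) - 18 ≡ 47. → (1, 47)

(1, 47)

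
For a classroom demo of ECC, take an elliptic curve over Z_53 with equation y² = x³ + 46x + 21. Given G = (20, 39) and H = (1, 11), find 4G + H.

First 4G:
Double-and-add on 4 = (100)₂. Start with G = (20, 39) for the leading 1-bit.
double: tangent at (20, 39): λ = (3·20² + 46)/(2·39) ≡ 27/25. 25⁻¹ ≡ 17 (mod 53), so λ ≡ 27·17 ≡ 35.
  x = λ² - 20 - 20 = 1225 - 40 ≡ 19; y = λ·(20 - 19) - 39 ≡ 49. → (19, 49)
double: tangent at (19, 49): λ = (3·19² + 46)/(2·49) ≡ 16/45. 45⁻¹ ≡ 33 (mod 53), so λ ≡ 16·33 ≡ 51.
  x = λ² - 19 - 19 = 2601 - 38 ≡ 19; y = λ·(19 - 19) - 49 ≡ 4. → (19, 4)
4G = (19, 4).
Finally 4G + H:
(19, 4) + (1, 11). λ = (11 - 4)/(1 - 19) ≡ 7/35 mod 53. 35⁻¹ ≡ 50 (mod 53), so λ ≡ 32.
  x = λ² - 19 - 1 = 1024 - 20 ≡ 50; y = λ·(19 - 50) - 4 ≡ 11. → (50, 11)

(50, 11)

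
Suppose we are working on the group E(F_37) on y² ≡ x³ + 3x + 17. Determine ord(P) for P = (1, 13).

2P: tangent at (1, 13): λ = (3·1² + 3)/(2·13) ≡ 6/26. 26⁻¹ ≡ 10 (mod 37), so λ ≡ 6·10 ≡ 23.
  x = λ² - 1 - 1 = 529 - 2 ≡ 9; y = λ·(1 - 9) - 13 ≡ 25. → (9, 25)
3P: (9, 25) + (1, 13). λ = (13 - 25)/(1 - 9) ≡ 25/29 mod 37. 29⁻¹ ≡ 23 (mod 37), so λ ≡ 20.
  x = λ² - 9 - 1 = 400 - 10 ≡ 20; y = λ·(9 - 20) - 25 ≡ 14. → (20, 14)
4P: (20, 14) + (1, 13). λ = (13 - 14)/(1 - 20) ≡ 36/18 mod 37. 18⁻¹ ≡ 35 (mod 37) since 18·35 = 630 ≡ 1, so λ ≡ 2.
  x = λ² - 20 - 1 = 4 - 21 ≡ 20; y = λ·(20 - 20) - 14 ≡ 23. → (20, 23)
5P: (20, 23) + (1, 13). λ = (13 - 23)/(1 - 20) ≡ 27/18 mod 37. 18⁻¹ ≡ 35 (mod 37) since 18·35 = 630 ≡ 1, so λ ≡ 20.
  x = λ² - 20 - 1 = 400 - 21 ≡ 9; y = λ·(20 - 9) - 23 ≡ 12. → (9, 12)
6P: (9, 12) + (1, 13). λ = (13 - 12)/(1 - 9) ≡ 1/29 mod 37. 29⁻¹ ≡ 23 (mod 37) since 29·23 = 667 ≡ 1, so λ ≡ 23.
  x = λ² - 9 - 1 = 529 - 10 ≡ 1; y = λ·(9 - 1) - 12 ≡ 24. → (1, 24)
7P: (1, 24) + (1, 13): same x and y₁ ≡ -y₂, so the sum is O.
7P = O, so the order is 7.

7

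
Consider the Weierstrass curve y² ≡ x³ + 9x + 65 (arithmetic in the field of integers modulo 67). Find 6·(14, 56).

(10, 4)

Write Q = (14, 56).
Double-and-add on 6 = (110)₂. Start with Q = (14, 56) for the leading 1-bit.
double: tangent at (14, 56): λ = (3·14² + 9)/(2·56) ≡ 61/45. 45⁻¹ ≡ 3 (mod 67), so λ ≡ 61·3 ≡ 49.
  x = λ² - 14 - 14 = 2401 - 28 ≡ 28; y = λ·(14 - 28) - 56 ≡ 62. → (28, 62)
add Q: (28, 62) + (14, 56). λ = (56 - 62)/(14 - 28) ≡ 61/53 mod 67. 53⁻¹ ≡ 43 (mod 67), so λ ≡ 10.
  x = λ² - 28 - 14 = 100 - 42 ≡ 58; y = λ·(28 - 58) - 62 ≡ 40. → (58, 40)
double: tangent at (58, 40): λ = (3·58² + 9)/(2·40) ≡ 51/13. 13⁻¹ ≡ 31 (mod 67), so λ ≡ 51·31 ≡ 40.
  x = λ² - 58 - 58 = 1600 - 116 ≡ 10; y = λ·(58 - 10) - 40 ≡ 4. → (10, 4)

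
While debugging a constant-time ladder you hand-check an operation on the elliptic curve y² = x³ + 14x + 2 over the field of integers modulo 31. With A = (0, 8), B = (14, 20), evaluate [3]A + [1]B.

First 3A:
Repeated addition: build up to 3A.
2A: tangent at (0, 8): λ = (3·0² + 14)/(2·8) ≡ 14/16. 16⁻¹ ≡ 2 (mod 31) since 16·2 = 32 ≡ 1, so λ ≡ 14·2 ≡ 28.
  x = λ² - 0 - 0 = 784 - 0 ≡ 9; y = λ·(0 - 9) - 8 ≡ 19. → (9, 19)
3A: (9, 19) + (0, 8). λ = (8 - 19)/(0 - 9) ≡ 20/22 mod 31. 22⁻¹ ≡ 24 (mod 31), so λ ≡ 15.
  x = λ² - 9 - 0 = 225 - 9 ≡ 30; y = λ·(9 - 30) - 19 ≡ 7. → (30, 7)
3A = (30, 7).
Finally 3A + B:
(30, 7) + (14, 20). λ = (20 - 7)/(14 - 30) ≡ 13/15 mod 31. 15⁻¹ ≡ 29 (mod 31) since 15·29 = 435 ≡ 1, so λ ≡ 5.
  x = λ² - 30 - 14 = 25 - 44 ≡ 12; y = λ·(30 - 12) - 7 ≡ 21. → (12, 21)

(12, 21)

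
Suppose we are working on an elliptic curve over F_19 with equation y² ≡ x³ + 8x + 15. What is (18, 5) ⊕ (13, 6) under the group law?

(18, 5) + (13, 6). λ = (6 - 5)/(13 - 18) ≡ 1/14 mod 19. 14⁻¹ ≡ 15 (mod 19) since 14·15 = 210 ≡ 1, so λ ≡ 15.
  x = λ² - 18 - 13 = 225 - 31 ≡ 4; y = λ·(18 - 4) - 5 ≡ 15. → (4, 15)

(4, 15)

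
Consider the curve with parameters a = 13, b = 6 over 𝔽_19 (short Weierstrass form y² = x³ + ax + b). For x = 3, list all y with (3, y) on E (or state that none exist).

none

x³ + 13x + 6 = 72 ≡ 15 (mod 19).
15 is a non-residue mod 19; no y exists.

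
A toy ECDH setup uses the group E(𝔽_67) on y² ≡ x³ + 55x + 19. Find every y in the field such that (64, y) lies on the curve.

none

x³ + 55x + 19 = 265683 ≡ 28 (mod 67).
28 is a non-residue mod 67; no y exists.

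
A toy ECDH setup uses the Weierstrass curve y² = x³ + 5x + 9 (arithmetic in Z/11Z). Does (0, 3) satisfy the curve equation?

yes

y² = 3² ≡ 9; x³ + 5x + 9 = 9 ≡ 9 (mod 11). 9 = 9.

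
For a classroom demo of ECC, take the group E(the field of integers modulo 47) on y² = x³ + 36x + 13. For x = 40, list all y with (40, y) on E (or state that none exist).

x³ + 36x + 13 = 65453 ≡ 29 (mod 47).
29 is a non-residue mod 47; no y exists.

none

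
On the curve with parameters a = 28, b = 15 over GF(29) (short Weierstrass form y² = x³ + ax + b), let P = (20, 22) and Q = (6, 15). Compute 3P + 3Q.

First 3P:
Repeated addition: build up to 3P.
2P: tangent at (20, 22): λ = (3·20² + 28)/(2·22) ≡ 10/15. 15⁻¹ ≡ 2 (mod 29), so λ ≡ 10·2 ≡ 20.
  x = λ² - 20 - 20 = 400 - 40 ≡ 12; y = λ·(20 - 12) - 22 ≡ 22. → (12, 22)
3P: (12, 22) + (20, 22). λ = (22 - 22)/(20 - 12) ≡ 0/8 mod 29. 8⁻¹ ≡ 11 (mod 29) since 8·11 = 88 ≡ 1, so λ ≡ 0.
  x = λ² - 12 - 20 = 0 - 32 ≡ 26; y = λ·(12 - 26) - 22 ≡ 7. → (26, 7)
3P = (26, 7).
Next 3Q:
Repeated addition: build up to 3Q.
2Q: tangent at (6, 15): λ = (3·6² + 28)/(2·15) ≡ 20/1. 1⁻¹ ≡ 1 (mod 29) since 1·1 = 1 ≡ 1, so λ ≡ 20·1 ≡ 20.
  x = λ² - 6 - 6 = 400 - 12 ≡ 11; y = λ·(6 - 11) - 15 ≡ 1. → (11, 1)
3Q: (11, 1) + (6, 15). λ = (15 - 1)/(6 - 11) ≡ 14/24 mod 29. 24⁻¹ ≡ 23 (mod 29) since 24·23 = 552 ≡ 1, so λ ≡ 3.
  x = λ² - 11 - 6 = 9 - 17 ≡ 21; y = λ·(11 - 21) - 1 ≡ 27. → (21, 27)
3Q = (21, 27).
Finally 3P + 3Q:
(26, 7) + (21, 27). λ = (27 - 7)/(21 - 26) ≡ 20/24 mod 29. 24⁻¹ ≡ 23 (mod 29), so λ ≡ 25.
  x = λ² - 26 - 21 = 625 - 47 ≡ 27; y = λ·(26 - 27) - 7 ≡ 26. → (27, 26)

(27, 26)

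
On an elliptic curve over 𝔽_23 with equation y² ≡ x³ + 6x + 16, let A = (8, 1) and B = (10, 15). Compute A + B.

(8, 22)

(8, 1) + (10, 15). λ = (15 - 1)/(10 - 8) ≡ 14/2 mod 23. 2⁻¹ ≡ 12 (mod 23) since 2·12 = 24 ≡ 1, so λ ≡ 7.
  x = λ² - 8 - 10 = 49 - 18 ≡ 8; y = λ·(8 - 8) - 1 ≡ 22. → (8, 22)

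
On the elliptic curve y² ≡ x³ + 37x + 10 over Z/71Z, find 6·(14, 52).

(70, 16)

Write Q = (14, 52).
Repeated addition: build up to 6Q.
2Q: tangent at (14, 52): λ = (3·14² + 37)/(2·52) ≡ 57/33. 33⁻¹ ≡ 28 (mod 71), so λ ≡ 57·28 ≡ 34.
  x = λ² - 14 - 14 = 1156 - 28 ≡ 63; y = λ·(14 - 63) - 52 ≡ 57. → (63, 57)
3Q: (63, 57) + (14, 52). λ = (52 - 57)/(14 - 63) ≡ 66/22 mod 71. 22⁻¹ ≡ 42 (mod 71), so λ ≡ 3.
  x = λ² - 63 - 14 = 9 - 77 ≡ 3; y = λ·(63 - 3) - 57 ≡ 52. → (3, 52)
4Q: (3, 52) + (14, 52). λ = (52 - 52)/(14 - 3) ≡ 0/11 mod 71. 11⁻¹ ≡ 13 (mod 71), so λ ≡ 0.
  x = λ² - 3 - 14 = 0 - 17 ≡ 54; y = λ·(3 - 54) - 52 ≡ 19. → (54, 19)
5Q: (54, 19) + (14, 52). λ = (52 - 19)/(14 - 54) ≡ 33/31 mod 71. 31⁻¹ ≡ 55 (mod 71) since 31·55 = 1705 ≡ 1, so λ ≡ 40.
  x = λ² - 54 - 14 = 1600 - 68 ≡ 41; y = λ·(54 - 41) - 19 ≡ 4. → (41, 4)
6Q: (41, 4) + (14, 52). λ = (52 - 4)/(14 - 41) ≡ 48/44 mod 71. 44⁻¹ ≡ 21 (mod 71), so λ ≡ 14.
  x = λ² - 41 - 14 = 196 - 55 ≡ 70; y = λ·(41 - 70) - 4 ≡ 16. → (70, 16)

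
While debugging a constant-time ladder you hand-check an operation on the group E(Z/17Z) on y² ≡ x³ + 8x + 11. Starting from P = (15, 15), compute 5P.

Repeated addition: build up to 5P.
2P: tangent at (15, 15): λ = (3·15² + 8)/(2·15) ≡ 3/13. 13⁻¹ ≡ 4 (mod 17) since 13·4 = 52 ≡ 1, so λ ≡ 3·4 ≡ 12.
  x = λ² - 15 - 15 = 144 - 30 ≡ 12; y = λ·(15 - 12) - 15 ≡ 4. → (12, 4)
3P: (12, 4) + (15, 15). λ = (15 - 4)/(15 - 12) ≡ 11/3 mod 17. 3⁻¹ ≡ 6 (mod 17), so λ ≡ 15.
  x = λ² - 12 - 15 = 225 - 27 ≡ 11; y = λ·(12 - 11) - 4 ≡ 11. → (11, 11)
4P: (11, 11) + (15, 15). λ = (15 - 11)/(15 - 11) ≡ 4/4 mod 17. 4⁻¹ ≡ 13 (mod 17) since 4·13 = 52 ≡ 1, so λ ≡ 1.
  x = λ² - 11 - 15 = 1 - 26 ≡ 9; y = λ·(11 - 9) - 11 ≡ 8. → (9, 8)
5P: (9, 8) + (15, 15). λ = (15 - 8)/(15 - 9) ≡ 7/6 mod 17. 6⁻¹ ≡ 3 (mod 17), so λ ≡ 4.
  x = λ² - 9 - 15 = 16 - 24 ≡ 9; y = λ·(9 - 9) - 8 ≡ 9. → (9, 9)

(9, 9)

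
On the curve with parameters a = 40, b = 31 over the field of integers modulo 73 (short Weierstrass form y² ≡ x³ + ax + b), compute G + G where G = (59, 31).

tangent at (59, 31): λ = (3·59² + 40)/(2·31) ≡ 44/62. 62⁻¹ ≡ 53 (mod 73), so λ ≡ 44·53 ≡ 69.
  x = λ² - 59 - 59 = 4761 - 118 ≡ 44; y = λ·(59 - 44) - 31 ≡ 55. → (44, 55)

(44, 55)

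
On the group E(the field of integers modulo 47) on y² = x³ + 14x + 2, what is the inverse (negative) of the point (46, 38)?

-(46, 38) = (46, -38 mod 47) = (46, 9).

(46, 9)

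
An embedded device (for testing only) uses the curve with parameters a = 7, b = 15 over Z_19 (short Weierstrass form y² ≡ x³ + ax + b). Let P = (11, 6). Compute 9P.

Double-and-add on 9 = (1001)₂. Start with P = (11, 6) for the leading 1-bit.
double: tangent at (11, 6): λ = (3·11² + 7)/(2·6) ≡ 9/12. 12⁻¹ ≡ 8 (mod 19) since 12·8 = 96 ≡ 1, so λ ≡ 9·8 ≡ 15.
  x = λ² - 11 - 11 = 225 - 22 ≡ 13; y = λ·(11 - 13) - 6 ≡ 2. → (13, 2)
double: tangent at (13, 2): λ = (3·13² + 7)/(2·2) ≡ 1/4. 4⁻¹ ≡ 5 (mod 19), so λ ≡ 1·5 ≡ 5.
  x = λ² - 13 - 13 = 25 - 26 ≡ 18; y = λ·(13 - 18) - 2 ≡ 11. → (18, 11)
double: tangent at (18, 11): λ = (3·18² + 7)/(2·11) ≡ 10/3. 3⁻¹ ≡ 13 (mod 19) since 3·13 = 39 ≡ 1, so λ ≡ 10·13 ≡ 16.
  x = λ² - 18 - 18 = 256 - 36 ≡ 11; y = λ·(18 - 11) - 11 ≡ 6. → (11, 6)
add P: tangent at (11, 6): λ = (3·11² + 7)/(2·6) ≡ 9/12. 12⁻¹ ≡ 8 (mod 19), so λ ≡ 9·8 ≡ 15.
  x = λ² - 11 - 11 = 225 - 22 ≡ 13; y = λ·(11 - 13) - 6 ≡ 2. → (13, 2)

(13, 2)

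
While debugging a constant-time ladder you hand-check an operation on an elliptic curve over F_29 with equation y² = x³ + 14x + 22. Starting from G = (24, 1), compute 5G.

Double-and-add on 5 = (101)₂. Start with G = (24, 1) for the leading 1-bit.
double: tangent at (24, 1): λ = (3·24² + 14)/(2·1) ≡ 2/2. 2⁻¹ ≡ 15 (mod 29), so λ ≡ 2·15 ≡ 1.
  x = λ² - 24 - 24 = 1 - 48 ≡ 11; y = λ·(24 - 11) - 1 ≡ 12. → (11, 12)
double: tangent at (11, 12): λ = (3·11² + 14)/(2·12) ≡ 0/24. 24⁻¹ ≡ 23 (mod 29), so λ ≡ 0·23 ≡ 0.
  x = λ² - 11 - 11 = 0 - 22 ≡ 7; y = λ·(11 - 7) - 12 ≡ 17. → (7, 17)
add G: (7, 17) + (24, 1). λ = (1 - 17)/(24 - 7) ≡ 13/17 mod 29. 17⁻¹ ≡ 12 (mod 29), so λ ≡ 11.
  x = λ² - 7 - 24 = 121 - 31 ≡ 3; y = λ·(7 - 3) - 17 ≡ 27. → (3, 27)

(3, 27)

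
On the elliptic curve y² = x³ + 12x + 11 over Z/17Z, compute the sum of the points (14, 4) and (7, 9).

(9, 7)

(14, 4) + (7, 9). λ = (9 - 4)/(7 - 14) ≡ 5/10 mod 17. 10⁻¹ ≡ 12 (mod 17), so λ ≡ 9.
  x = λ² - 14 - 7 = 81 - 21 ≡ 9; y = λ·(14 - 9) - 4 ≡ 7. → (9, 7)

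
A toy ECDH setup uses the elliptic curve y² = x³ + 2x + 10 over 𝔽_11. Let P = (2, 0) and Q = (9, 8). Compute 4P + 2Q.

First 4P:
Repeated addition: build up to 4P.
2P: (2, 0) + (2, 0): same x and y₁ ≡ -y₂, so the sum is the point at infinity.
3P: the point at infinity + (2, 0) = (2, 0) (identity).
4P: (2, 0) + (2, 0): same x and y₁ ≡ -y₂, so the sum is the point at infinity.
4P = the point at infinity.
Next 2Q:
Repeated addition: build up to 2Q.
2Q: tangent at (9, 8): λ = (3·9² + 2)/(2·8) ≡ 3/5. 5⁻¹ ≡ 9 (mod 11), so λ ≡ 3·9 ≡ 5.
  x = λ² - 9 - 9 = 25 - 18 ≡ 7; y = λ·(9 - 7) - 8 ≡ 2. → (7, 2)
2Q = (7, 2).
Finally 4P + 2Q:
the point at infinity + (7, 2) = (7, 2) (identity).

(7, 2)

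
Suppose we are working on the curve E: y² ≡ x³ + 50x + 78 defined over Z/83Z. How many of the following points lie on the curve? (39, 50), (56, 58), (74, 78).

(39, 50): 50² ≡ 10, rhs ≡ 10 → on.
(56, 58): 58² ≡ 44, rhs ≡ 44 → on.
(74, 78): 78² ≡ 25, rhs ≡ 61 → off.

2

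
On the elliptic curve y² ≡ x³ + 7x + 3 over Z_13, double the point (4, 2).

tangent at (4, 2): λ = (3·4² + 7)/(2·2) ≡ 3/4. 4⁻¹ ≡ 10 (mod 13), so λ ≡ 3·10 ≡ 4.
  x = λ² - 4 - 4 = 16 - 8 ≡ 8; y = λ·(4 - 8) - 2 ≡ 8. → (8, 8)

(8, 8)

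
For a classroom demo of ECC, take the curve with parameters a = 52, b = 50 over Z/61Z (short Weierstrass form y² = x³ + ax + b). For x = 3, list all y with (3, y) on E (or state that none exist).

none

x³ + 52x + 50 = 233 ≡ 50 (mod 61).
50 is a non-residue mod 61; no y exists.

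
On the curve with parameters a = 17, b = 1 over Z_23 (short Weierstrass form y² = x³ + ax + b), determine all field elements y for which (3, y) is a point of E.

none

x³ + 17x + 1 = 79 ≡ 10 (mod 23).
10 is a non-residue mod 23; no y exists.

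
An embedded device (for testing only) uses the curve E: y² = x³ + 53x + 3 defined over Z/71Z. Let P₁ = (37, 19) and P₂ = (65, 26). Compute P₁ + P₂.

(37, 19) + (65, 26). λ = (26 - 19)/(65 - 37) ≡ 7/28 mod 71. 28⁻¹ ≡ 33 (mod 71), so λ ≡ 18.
  x = λ² - 37 - 65 = 324 - 102 ≡ 9; y = λ·(37 - 9) - 19 ≡ 59. → (9, 59)

(9, 59)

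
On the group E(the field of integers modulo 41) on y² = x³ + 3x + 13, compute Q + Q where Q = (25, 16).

tangent at (25, 16): λ = (3·25² + 3)/(2·16) ≡ 33/32. 32⁻¹ ≡ 9 (mod 41), so λ ≡ 33·9 ≡ 10.
  x = λ² - 25 - 25 = 100 - 50 ≡ 9; y = λ·(25 - 9) - 16 ≡ 21. → (9, 21)

(9, 21)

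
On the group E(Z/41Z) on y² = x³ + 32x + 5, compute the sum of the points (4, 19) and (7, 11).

(28, 4)

(4, 19) + (7, 11). λ = (11 - 19)/(7 - 4) ≡ 33/3 mod 41. 3⁻¹ ≡ 14 (mod 41) since 3·14 = 42 ≡ 1, so λ ≡ 11.
  x = λ² - 4 - 7 = 121 - 11 ≡ 28; y = λ·(4 - 28) - 19 ≡ 4. → (28, 4)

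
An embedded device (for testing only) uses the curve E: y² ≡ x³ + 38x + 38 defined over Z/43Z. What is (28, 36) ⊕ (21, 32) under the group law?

(11, 29)

(28, 36) + (21, 32). λ = (32 - 36)/(21 - 28) ≡ 39/36 mod 43. 36⁻¹ ≡ 6 (mod 43), so λ ≡ 19.
  x = λ² - 28 - 21 = 361 - 49 ≡ 11; y = λ·(28 - 11) - 36 ≡ 29. → (11, 29)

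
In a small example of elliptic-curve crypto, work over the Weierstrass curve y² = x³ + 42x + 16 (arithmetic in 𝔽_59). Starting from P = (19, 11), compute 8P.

(29, 28)

Double-and-add on 8 = (1000)₂. Start with P = (19, 11) for the leading 1-bit.
double: tangent at (19, 11): λ = (3·19² + 42)/(2·11) ≡ 4/22. 22⁻¹ ≡ 51 (mod 59), so λ ≡ 4·51 ≡ 27.
  x = λ² - 19 - 19 = 729 - 38 ≡ 42; y = λ·(19 - 42) - 11 ≡ 17. → (42, 17)
double: tangent at (42, 17): λ = (3·42² + 42)/(2·17) ≡ 24/34. 34⁻¹ ≡ 33 (mod 59) since 34·33 = 1122 ≡ 1, so λ ≡ 24·33 ≡ 25.
  x = λ² - 42 - 42 = 625 - 84 ≡ 10; y = λ·(42 - 10) - 17 ≡ 16. → (10, 16)
double: tangent at (10, 16): λ = (3·10² + 42)/(2·16) ≡ 47/32. 32⁻¹ ≡ 24 (mod 59), so λ ≡ 47·24 ≡ 7.
  x = λ² - 10 - 10 = 49 - 20 ≡ 29; y = λ·(10 - 29) - 16 ≡ 28. → (29, 28)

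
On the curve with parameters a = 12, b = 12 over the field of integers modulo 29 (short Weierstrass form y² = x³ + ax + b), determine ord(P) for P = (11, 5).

10

2P: tangent at (11, 5): λ = (3·11² + 12)/(2·5) ≡ 27/10. 10⁻¹ ≡ 3 (mod 29) since 10·3 = 30 ≡ 1, so λ ≡ 27·3 ≡ 23.
  x = λ² - 11 - 11 = 529 - 22 ≡ 14; y = λ·(11 - 14) - 5 ≡ 13. → (14, 13)
3P: (14, 13) + (11, 5). λ = (5 - 13)/(11 - 14) ≡ 21/26 mod 29. 26⁻¹ ≡ 19 (mod 29) since 26·19 = 494 ≡ 1, so λ ≡ 22.
  x = λ² - 14 - 11 = 484 - 25 ≡ 24; y = λ·(14 - 24) - 13 ≡ 28. → (24, 28)
4P: (24, 28) + (11, 5). λ = (5 - 28)/(11 - 24) ≡ 6/16 mod 29. 16⁻¹ ≡ 20 (mod 29), so λ ≡ 4.
  x = λ² - 24 - 11 = 16 - 35 ≡ 10; y = λ·(24 - 10) - 28 ≡ 28. → (10, 28)
5P: (10, 28) + (11, 5). λ = (5 - 28)/(11 - 10) ≡ 6/1 mod 29. 1⁻¹ ≡ 1 (mod 29), so λ ≡ 6.
  x = λ² - 10 - 11 = 36 - 21 ≡ 15; y = λ·(10 - 15) - 28 ≡ 0. → (15, 0)
6P: (15, 0) + (11, 5). λ = (5 - 0)/(11 - 15) ≡ 5/25 mod 29. 25⁻¹ ≡ 7 (mod 29), so λ ≡ 6.
  x = λ² - 15 - 11 = 36 - 26 ≡ 10; y = λ·(15 - 10) - 0 ≡ 1. → (10, 1)
7P: (10, 1) + (11, 5). λ = (5 - 1)/(11 - 10) ≡ 4/1 mod 29. 1⁻¹ ≡ 1 (mod 29) since 1·1 = 1 ≡ 1, so λ ≡ 4.
  x = λ² - 10 - 11 = 16 - 21 ≡ 24; y = λ·(10 - 24) - 1 ≡ 1. → (24, 1)
8P: (24, 1) + (11, 5). λ = (5 - 1)/(11 - 24) ≡ 4/16 mod 29. 16⁻¹ ≡ 20 (mod 29), so λ ≡ 22.
  x = λ² - 24 - 11 = 484 - 35 ≡ 14; y = λ·(24 - 14) - 1 ≡ 16. → (14, 16)
9P: (14, 16) + (11, 5). λ = (5 - 16)/(11 - 14) ≡ 18/26 mod 29. 26⁻¹ ≡ 19 (mod 29), so λ ≡ 23.
  x = λ² - 14 - 11 = 529 - 25 ≡ 11; y = λ·(14 - 11) - 16 ≡ 24. → (11, 24)
10P: (11, 24) + (11, 5): same x and y₁ ≡ -y₂, so the sum is the point at infinity.
10P = the point at infinity, so the order is 10.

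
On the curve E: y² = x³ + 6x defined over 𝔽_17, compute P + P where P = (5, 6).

tangent at (5, 6): λ = (3·5² + 6)/(2·6) ≡ 13/12. 12⁻¹ ≡ 10 (mod 17), so λ ≡ 13·10 ≡ 11.
  x = λ² - 5 - 5 = 121 - 10 ≡ 9; y = λ·(5 - 9) - 6 ≡ 1. → (9, 1)

(9, 1)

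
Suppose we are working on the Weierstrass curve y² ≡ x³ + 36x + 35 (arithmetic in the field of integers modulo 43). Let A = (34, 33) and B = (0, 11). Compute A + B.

(24, 19)

(34, 33) + (0, 11). λ = (11 - 33)/(0 - 34) ≡ 21/9 mod 43. 9⁻¹ ≡ 24 (mod 43), so λ ≡ 31.
  x = λ² - 34 - 0 = 961 - 34 ≡ 24; y = λ·(34 - 24) - 33 ≡ 19. → (24, 19)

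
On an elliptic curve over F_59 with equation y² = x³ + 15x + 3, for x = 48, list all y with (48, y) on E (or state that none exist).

x³ + 15x + 3 = 111315 ≡ 41 (mod 59).
Square roots of 41 mod 59: 10 and 49 (since 10² = 100 ≡ 41).

10, 49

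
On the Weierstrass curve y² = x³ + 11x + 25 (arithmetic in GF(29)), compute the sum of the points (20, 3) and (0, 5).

(18, 20)

(20, 3) + (0, 5). λ = (5 - 3)/(0 - 20) ≡ 2/9 mod 29. 9⁻¹ ≡ 13 (mod 29) since 9·13 = 117 ≡ 1, so λ ≡ 26.
  x = λ² - 20 - 0 = 676 - 20 ≡ 18; y = λ·(20 - 18) - 3 ≡ 20. → (18, 20)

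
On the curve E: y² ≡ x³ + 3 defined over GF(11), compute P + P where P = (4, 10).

(7, 7)

tangent at (4, 10): λ = (3·4² + 0)/(2·10) ≡ 4/9. 9⁻¹ ≡ 5 (mod 11) since 9·5 = 45 ≡ 1, so λ ≡ 4·5 ≡ 9.
  x = λ² - 4 - 4 = 81 - 8 ≡ 7; y = λ·(4 - 7) - 10 ≡ 7. → (7, 7)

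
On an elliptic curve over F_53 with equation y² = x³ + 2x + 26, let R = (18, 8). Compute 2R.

tangent at (18, 8): λ = (3·18² + 2)/(2·8) ≡ 20/16. 16⁻¹ ≡ 10 (mod 53), so λ ≡ 20·10 ≡ 41.
  x = λ² - 18 - 18 = 1681 - 36 ≡ 2; y = λ·(18 - 2) - 8 ≡ 12. → (2, 12)

(2, 12)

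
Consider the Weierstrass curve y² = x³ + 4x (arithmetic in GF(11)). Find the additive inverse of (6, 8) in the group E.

(6, 3)

-(6, 8) = (6, -8 mod 11) = (6, 3).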